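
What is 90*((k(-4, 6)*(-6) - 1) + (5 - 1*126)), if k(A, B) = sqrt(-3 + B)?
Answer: -10980 - 540*sqrt(3) ≈ -11915.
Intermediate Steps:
90*((k(-4, 6)*(-6) - 1) + (5 - 1*126)) = 90*((sqrt(-3 + 6)*(-6) - 1) + (5 - 1*126)) = 90*((sqrt(3)*(-6) - 1) + (5 - 126)) = 90*((-6*sqrt(3) - 1) - 121) = 90*((-1 - 6*sqrt(3)) - 121) = 90*(-122 - 6*sqrt(3)) = -10980 - 540*sqrt(3)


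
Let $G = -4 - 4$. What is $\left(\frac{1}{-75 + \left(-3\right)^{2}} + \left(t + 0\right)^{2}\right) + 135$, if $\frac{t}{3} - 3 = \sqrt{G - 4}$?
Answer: $\frac{7127}{66} + 108 i \sqrt{3} \approx 107.98 + 187.06 i$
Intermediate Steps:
$G = -8$ ($G = -4 - 4 = -8$)
$t = 9 + 6 i \sqrt{3}$ ($t = 9 + 3 \sqrt{-8 - 4} = 9 + 3 \sqrt{-12} = 9 + 3 \cdot 2 i \sqrt{3} = 9 + 6 i \sqrt{3} \approx 9.0 + 10.392 i$)
$\left(\frac{1}{-75 + \left(-3\right)^{2}} + \left(t + 0\right)^{2}\right) + 135 = \left(\frac{1}{-75 + \left(-3\right)^{2}} + \left(\left(9 + 6 i \sqrt{3}\right) + 0\right)^{2}\right) + 135 = \left(\frac{1}{-75 + 9} + \left(9 + 6 i \sqrt{3}\right)^{2}\right) + 135 = \left(\frac{1}{-66} + \left(9 + 6 i \sqrt{3}\right)^{2}\right) + 135 = \left(- \frac{1}{66} + \left(9 + 6 i \sqrt{3}\right)^{2}\right) + 135 = \frac{8909}{66} + \left(9 + 6 i \sqrt{3}\right)^{2}$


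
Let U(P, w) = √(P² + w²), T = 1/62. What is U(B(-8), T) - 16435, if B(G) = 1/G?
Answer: -16435 + √977/248 ≈ -16435.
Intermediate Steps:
T = 1/62 ≈ 0.016129
U(B(-8), T) - 16435 = √((1/(-8))² + (1/62)²) - 16435 = √((-⅛)² + 1/3844) - 16435 = √(1/64 + 1/3844) - 16435 = √(977/61504) - 16435 = √977/248 - 16435 = -16435 + √977/248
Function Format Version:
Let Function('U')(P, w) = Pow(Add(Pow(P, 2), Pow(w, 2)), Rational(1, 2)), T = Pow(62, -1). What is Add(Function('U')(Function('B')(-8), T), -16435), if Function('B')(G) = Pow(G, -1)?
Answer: Add(-16435, Mul(Rational(1, 248), Pow(977, Rational(1, 2)))) ≈ -16435.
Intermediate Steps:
T = Rational(1, 62) ≈ 0.016129
Add(Function('U')(Function('B')(-8), T), -16435) = Add(Pow(Add(Pow(Pow(-8, -1), 2), Pow(Rational(1, 62), 2)), Rational(1, 2)), -16435) = Add(Pow(Add(Pow(Rational(-1, 8), 2), Rational(1, 3844)), Rational(1, 2)), -16435) = Add(Pow(Add(Rational(1, 64), Rational(1, 3844)), Rational(1, 2)), -16435) = Add(Pow(Rational(977, 61504), Rational(1, 2)), -16435) = Add(Mul(Rational(1, 248), Pow(977, Rational(1, 2))), -16435) = Add(-16435, Mul(Rational(1, 248), Pow(977, Rational(1, 2))))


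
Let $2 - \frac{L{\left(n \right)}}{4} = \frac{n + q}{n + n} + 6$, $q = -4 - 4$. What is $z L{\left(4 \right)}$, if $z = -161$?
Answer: $2254$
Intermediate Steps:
$q = -8$ ($q = -4 - 4 = -8$)
$L{\left(n \right)} = -16 - \frac{2 \left(-8 + n\right)}{n}$ ($L{\left(n \right)} = 8 - 4 \left(\frac{n - 8}{n + n} + 6\right) = 8 - 4 \left(\frac{-8 + n}{2 n} + 6\right) = 8 - 4 \left(6 + \frac{-8 + n}{2 n}\right) = 8 - \left(24 + \frac{2 \left(-8 + n\right)}{n}\right) = -16 - \frac{2 \left(-8 + n\right)}{n}$)
$z L{\left(4 \right)} = - 161 \left(-18 + \frac{16}{4}\right) = - 161 \left(-18 + 16 \cdot \frac{1}{4}\right) = - 161 \left(-18 + 4\right) = \left(-161\right) \left(-14\right) = 2254$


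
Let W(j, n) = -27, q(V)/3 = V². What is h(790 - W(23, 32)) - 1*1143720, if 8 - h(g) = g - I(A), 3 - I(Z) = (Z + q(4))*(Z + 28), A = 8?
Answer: -1146542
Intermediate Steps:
q(V) = 3*V²
I(Z) = 3 - (28 + Z)*(48 + Z) (I(Z) = 3 - (Z + 3*4²)*(Z + 28) = 3 - (Z + 3*16)*(28 + Z) = 3 - (Z + 48)*(28 + Z) = 3 - (48 + Z)*(28 + Z) = 3 - (28 + Z)*(48 + Z))
h(g) = -2005 - g (h(g) = 8 - (g - (-1341 - 1*8² - 76*8)) = 8 - (g - (-1341 - 1*64 - 608)) = 8 - (g - (-1341 - 64 - 608)) = 8 - (g - 1*(-2013)) = 8 - (g + 2013) = 8 - (2013 + g) = 8 + (-2013 - g) = -2005 - g)
h(790 - W(23, 32)) - 1*1143720 = (-2005 - (790 - 1*(-27))) - 1*1143720 = (-2005 - (790 + 27)) - 1143720 = (-2005 - 1*817) - 1143720 = (-2005 - 817) - 1143720 = -2822 - 1143720 = -1146542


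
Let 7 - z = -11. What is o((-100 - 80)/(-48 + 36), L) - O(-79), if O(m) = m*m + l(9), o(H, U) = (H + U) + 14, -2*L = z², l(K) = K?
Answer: -6383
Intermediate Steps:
z = 18 (z = 7 - 1*(-11) = 7 + 11 = 18)
L = -162 (L = -½*18² = -½*324 = -162)
o(H, U) = 14 + H + U
O(m) = 9 + m² (O(m) = m*m + 9 = m² + 9 = 9 + m²)
o((-100 - 80)/(-48 + 36), L) - O(-79) = (14 + (-100 - 80)/(-48 + 36) - 162) - (9 + (-79)²) = (14 - 180/(-12) - 162) - (9 + 6241) = (14 - 180*(-1/12) - 162) - 1*6250 = (14 + 15 - 162) - 6250 = -133 - 6250 = -6383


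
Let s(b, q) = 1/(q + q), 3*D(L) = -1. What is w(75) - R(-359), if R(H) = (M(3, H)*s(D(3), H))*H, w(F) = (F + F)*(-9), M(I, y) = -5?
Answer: -2695/2 ≈ -1347.5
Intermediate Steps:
D(L) = -⅓ (D(L) = (⅓)*(-1) = -⅓)
w(F) = -18*F (w(F) = (2*F)*(-9) = -18*F)
s(b, q) = 1/(2*q)
R(H) = -5/2 (R(H) = (-5/(2*H))*H = -5/2)
w(75) - R(-359) = -18*75 - 1*(-5/2) = -1350 + 5/2 = -2695/2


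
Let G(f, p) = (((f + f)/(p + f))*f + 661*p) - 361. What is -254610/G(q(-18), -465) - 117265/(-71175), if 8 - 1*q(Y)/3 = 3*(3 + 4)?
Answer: 303565157941/122655834795 ≈ 2.4749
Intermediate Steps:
q(Y) = -39 (q(Y) = 24 - 9*(3 + 4) = 24 - 9*7 = 24 - 3*21 = 24 - 63 = -39)
G(f, p) = -361 + 661*p + 2*f²/(f + p) (G(f, p) = (((2*f)/(f + p))*f + 661*p) - 361 = ((2*f/(f + p))*f + 661*p) - 361 = (2*f²/(f + p) + 661*p) - 361 = (661*p + 2*f²/(f + p)) - 361 = -361 + 661*p + 2*f²/(f + p))
-254610/G(q(-18), -465) - 117265/(-71175) = -254610*(-39 - 465)/(-361*(-39) - 361*(-465) + 2*(-39)² + 661*(-465)² + 661*(-39)*(-465)) - 117265/(-71175) = -254610*(-504/(14079 + 167865 + 2*1521 + 661*216225 + 11987235)) - 117265*(-1/71175) = -254610*(-504/(14079 + 167865 + 3042 + 142924725 + 11987235)) + 23453/14235 = -254610/((-1/504*155096946)) + 23453/14235 = -254610/(-8616497/28) + 23453/14235 = -254610*(-28/8616497) + 23453/14235 = 7129080/8616497 + 23453/14235 = 303565157941/122655834795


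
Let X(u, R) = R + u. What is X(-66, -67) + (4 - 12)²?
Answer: -69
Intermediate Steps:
X(-66, -67) + (4 - 12)² = (-67 - 66) + (4 - 12)² = -133 + (-8)² = -133 + 64 = -69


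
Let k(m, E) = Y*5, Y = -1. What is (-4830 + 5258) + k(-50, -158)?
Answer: 423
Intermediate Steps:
k(m, E) = -5 (k(m, E) = -1*5 = -5)
(-4830 + 5258) + k(-50, -158) = (-4830 + 5258) - 5 = 428 - 5 = 423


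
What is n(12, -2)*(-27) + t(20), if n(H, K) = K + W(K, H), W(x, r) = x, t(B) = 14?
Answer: 122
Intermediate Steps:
n(H, K) = 2*K (n(H, K) = K + K = 2*K)
n(12, -2)*(-27) + t(20) = (2*(-2))*(-27) + 14 = -4*(-27) + 14 = 108 + 14 = 122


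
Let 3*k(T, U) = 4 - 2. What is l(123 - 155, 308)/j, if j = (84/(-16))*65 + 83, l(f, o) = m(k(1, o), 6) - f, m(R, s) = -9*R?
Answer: -104/1033 ≈ -0.10068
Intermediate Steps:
k(T, U) = 2/3 (k(T, U) = (4 - 2)/3 = (1/3)*2 = 2/3)
l(f, o) = -6 - f (l(f, o) = -9*2/3 - f = -6 - f)
j = -1033/4 (j = (84*(-1/16))*65 + 83 = -21/4*65 + 83 = -1365/4 + 83 = -1033/4 ≈ -258.25)
l(123 - 155, 308)/j = (-6 - (123 - 155))/(-1033/4) = (-6 - 1*(-32))*(-4/1033) = (-6 + 32)*(-4/1033) = 26*(-4/1033) = -104/1033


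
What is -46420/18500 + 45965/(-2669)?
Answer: -48712374/2468825 ≈ -19.731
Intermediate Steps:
-46420/18500 + 45965/(-2669) = -46420*1/18500 + 45965*(-1/2669) = -2321/925 - 45965/2669 = -48712374/2468825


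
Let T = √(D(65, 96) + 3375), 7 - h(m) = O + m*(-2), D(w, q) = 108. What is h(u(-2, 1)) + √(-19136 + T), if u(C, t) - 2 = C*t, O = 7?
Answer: √(-19136 + 9*√43) ≈ 138.12*I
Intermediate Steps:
u(C, t) = 2 + C*t
h(m) = 2*m (h(m) = 7 - (7 + m*(-2)) = 7 - (7 - 2*m) = 7 + (-7 + 2*m) = 2*m)
T = 9*√43 (T = √(108 + 3375) = √3483 = 9*√43 ≈ 59.017)
h(u(-2, 1)) + √(-19136 + T) = 2*(2 - 2*1) + √(-19136 + 9*√43) = 2*(2 - 2) + √(-19136 + 9*√43) = 2*0 + √(-19136 + 9*√43) = 0 + √(-19136 + 9*√43) = √(-19136 + 9*√43)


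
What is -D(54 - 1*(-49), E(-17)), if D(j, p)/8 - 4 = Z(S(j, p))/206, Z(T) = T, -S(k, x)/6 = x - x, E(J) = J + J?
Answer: -32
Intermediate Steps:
E(J) = 2*J
S(k, x) = 0 (S(k, x) = -6*(x - x) = -6*0 = 0)
D(j, p) = 32 (D(j, p) = 32 + 8*(0/206) = 32 + 8*(0*(1/206)) = 32 + 8*0 = 32 + 0 = 32)
-D(54 - 1*(-49), E(-17)) = -1*32 = -32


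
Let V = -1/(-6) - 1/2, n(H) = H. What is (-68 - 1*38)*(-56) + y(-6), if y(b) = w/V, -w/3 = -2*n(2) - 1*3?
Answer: 5873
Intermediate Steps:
w = 21 (w = -3*(-2*2 - 1*3) = -3*(-4 - 3) = -3*(-7) = 21)
V = -1/3 (V = -1*(-1/6) - 1*1/2 = 1/6 - 1/2 = -1/3 ≈ -0.33333)
y(b) = -63 (y(b) = 21/(-1/3) = 21*(-3) = -63)
(-68 - 1*38)*(-56) + y(-6) = (-68 - 1*38)*(-56) - 63 = (-68 - 38)*(-56) - 63 = -106*(-56) - 63 = 5936 - 63 = 5873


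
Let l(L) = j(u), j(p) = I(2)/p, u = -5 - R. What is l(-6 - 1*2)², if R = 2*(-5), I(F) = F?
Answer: 4/25 ≈ 0.16000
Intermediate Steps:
R = -10
u = 5 (u = -5 - 1*(-10) = -5 + 10 = 5)
j(p) = 2/p
l(L) = ⅖ (l(L) = 2/5 = 2*(⅕) = ⅖)
l(-6 - 1*2)² = (⅖)² = 4/25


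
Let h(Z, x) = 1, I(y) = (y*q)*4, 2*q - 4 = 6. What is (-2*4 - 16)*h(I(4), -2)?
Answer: -24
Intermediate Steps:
q = 5 (q = 2 + (½)*6 = 2 + 3 = 5)
I(y) = 20*y (I(y) = (y*5)*4 = (5*y)*4 = 20*y)
(-2*4 - 16)*h(I(4), -2) = (-2*4 - 16)*1 = (-8 - 16)*1 = -24*1 = -24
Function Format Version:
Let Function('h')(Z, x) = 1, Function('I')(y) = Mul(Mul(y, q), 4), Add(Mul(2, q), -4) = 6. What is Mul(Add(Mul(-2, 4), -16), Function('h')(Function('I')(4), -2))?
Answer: -24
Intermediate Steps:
q = 5 (q = Add(2, Mul(Rational(1, 2), 6)) = Add(2, 3) = 5)
Function('I')(y) = Mul(20, y) (Function('I')(y) = Mul(Mul(y, 5), 4) = Mul(Mul(5, y), 4) = Mul(20, y))
Mul(Add(Mul(-2, 4), -16), Function('h')(Function('I')(4), -2)) = Mul(Add(Mul(-2, 4), -16), 1) = Mul(Add(-8, -16), 1) = Mul(-24, 1) = -24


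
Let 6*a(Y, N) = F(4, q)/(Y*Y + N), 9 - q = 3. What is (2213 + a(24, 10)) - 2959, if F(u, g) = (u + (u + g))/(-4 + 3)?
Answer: -1311475/1758 ≈ -746.00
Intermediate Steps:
q = 6 (q = 9 - 1*3 = 9 - 3 = 6)
F(u, g) = -g - 2*u (F(u, g) = (u + (g + u))/(-1) = (g + 2*u)*(-1) = -g - 2*u)
a(Y, N) = -7/(3*(N + Y**2)) (a(Y, N) = ((-1*6 - 2*4)/(Y*Y + N))/6 = ((-6 - 8)/(Y**2 + N))/6 = (-14/(N + Y**2))/6 = -7/(3*(N + Y**2)))
(2213 + a(24, 10)) - 2959 = (2213 - 7/(3*10 + 3*24**2)) - 2959 = (2213 - 7/(30 + 3*576)) - 2959 = (2213 - 7/(30 + 1728)) - 2959 = (2213 - 7/1758) - 2959 = 3890447/1758 - 2959 = -1311475/1758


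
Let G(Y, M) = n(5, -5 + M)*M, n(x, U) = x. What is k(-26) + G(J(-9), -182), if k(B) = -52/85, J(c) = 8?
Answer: -77402/85 ≈ -910.61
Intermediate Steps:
G(Y, M) = 5*M
k(B) = -52/85 (k(B) = -52*1/85 = -52/85)
k(-26) + G(J(-9), -182) = -52/85 + 5*(-182) = -52/85 - 910 = -77402/85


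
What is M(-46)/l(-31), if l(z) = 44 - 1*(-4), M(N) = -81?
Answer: -27/16 ≈ -1.6875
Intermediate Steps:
l(z) = 48 (l(z) = 44 + 4 = 48)
M(-46)/l(-31) = -81/48 = -81*1/48 = -27/16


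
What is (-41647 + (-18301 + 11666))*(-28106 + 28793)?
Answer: -33169734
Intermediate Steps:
(-41647 + (-18301 + 11666))*(-28106 + 28793) = (-41647 - 6635)*687 = -48282*687 = -33169734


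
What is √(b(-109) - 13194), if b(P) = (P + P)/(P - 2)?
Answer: 14*I*√829281/111 ≈ 114.86*I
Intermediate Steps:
b(P) = 2*P/(-2 + P) (b(P) = (2*P)/(-2 + P) = 2*P/(-2 + P))
√(b(-109) - 13194) = √(2*(-109)/(-2 - 109) - 13194) = √(2*(-109)/(-111) - 13194) = √(2*(-109)*(-1/111) - 13194) = √(218/111 - 13194) = √(-1464316/111) = 14*I*√829281/111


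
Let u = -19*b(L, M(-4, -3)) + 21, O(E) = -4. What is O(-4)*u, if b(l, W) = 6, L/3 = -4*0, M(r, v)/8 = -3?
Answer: 372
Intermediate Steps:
M(r, v) = -24 (M(r, v) = 8*(-3) = -24)
L = 0 (L = 3*(-4*0) = 3*0 = 0)
u = -93 (u = -19*6 + 21 = -114 + 21 = -93)
O(-4)*u = -4*(-93) = 372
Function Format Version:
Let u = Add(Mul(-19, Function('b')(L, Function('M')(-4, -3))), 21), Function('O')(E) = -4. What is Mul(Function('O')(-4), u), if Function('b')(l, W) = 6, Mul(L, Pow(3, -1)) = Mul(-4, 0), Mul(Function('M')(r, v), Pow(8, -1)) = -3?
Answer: 372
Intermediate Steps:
Function('M')(r, v) = -24 (Function('M')(r, v) = Mul(8, -3) = -24)
L = 0 (L = Mul(3, Mul(-4, 0)) = Mul(3, 0) = 0)
u = -93 (u = Add(Mul(-19, 6), 21) = Add(-114, 21) = -93)
Mul(Function('O')(-4), u) = Mul(-4, -93) = 372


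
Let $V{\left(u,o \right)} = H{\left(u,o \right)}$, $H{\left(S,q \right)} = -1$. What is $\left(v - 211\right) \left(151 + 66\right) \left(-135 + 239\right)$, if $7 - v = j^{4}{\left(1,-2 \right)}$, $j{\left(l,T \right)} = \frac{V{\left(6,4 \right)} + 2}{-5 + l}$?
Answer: $- \frac{147326725}{32} \approx -4.604 \cdot 10^{6}$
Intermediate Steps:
$V{\left(u,o \right)} = -1$
$j{\left(l,T \right)} = \frac{1}{-5 + l}$ ($j{\left(l,T \right)} = \frac{-1 + 2}{-5 + l} = 1 \frac{1}{-5 + l} = \frac{1}{-5 + l}$)
$v = \frac{1791}{256}$ ($v = 7 - \left(\frac{1}{-5 + 1}\right)^{4} = 7 - \left(\frac{1}{-4}\right)^{4} = 7 - \left(- \frac{1}{4}\right)^{4} = 7 - \frac{1}{256} = \frac{1791}{256} \approx 6.9961$)
$\left(v - 211\right) \left(151 + 66\right) \left(-135 + 239\right) = \left(\frac{1791}{256} - 211\right) \left(151 + 66\right) \left(-135 + 239\right) = - \frac{52225 \cdot 217 \cdot 104}{256} = \left(- \frac{52225}{256}\right) 22568 = - \frac{147326725}{32}$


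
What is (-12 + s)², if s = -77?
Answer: 7921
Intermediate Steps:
(-12 + s)² = (-12 - 77)² = (-89)² = 7921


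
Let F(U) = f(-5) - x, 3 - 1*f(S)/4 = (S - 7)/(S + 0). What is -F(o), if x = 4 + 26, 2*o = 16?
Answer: 138/5 ≈ 27.600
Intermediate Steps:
f(S) = 12 - 4*(-7 + S)/S (f(S) = 12 - 4*(S - 7)/(S + 0) = 12 - 4*(-7 + S)/S)
o = 8 (o = (½)*16 = 8)
x = 30
F(U) = -138/5 (F(U) = (8 + 28/(-5)) - 1*30 = (8 + 28*(-⅕)) - 30 = (8 - 28/5) - 30 = 12/5 - 30 = -138/5)
-F(o) = -1*(-138/5) = 138/5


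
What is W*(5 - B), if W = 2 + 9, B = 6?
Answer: -11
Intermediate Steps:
W = 11
W*(5 - B) = 11*(5 - 1*6) = 11*(5 - 6) = 11*(-1) = -11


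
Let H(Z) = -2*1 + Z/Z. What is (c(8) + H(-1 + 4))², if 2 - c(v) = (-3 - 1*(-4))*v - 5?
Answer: 4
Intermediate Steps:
H(Z) = -1 (H(Z) = -2 + 1 = -1)
c(v) = 7 - v (c(v) = 2 - ((-3 - 1*(-4))*v - 5) = 2 - ((-3 + 4)*v - 5) = 2 - (1*v - 5) = 2 - (v - 5) = 2 - (-5 + v) = 2 + (5 - v) = 7 - v)
(c(8) + H(-1 + 4))² = ((7 - 1*8) - 1)² = ((7 - 8) - 1)² = (-1 - 1)² = (-2)² = 4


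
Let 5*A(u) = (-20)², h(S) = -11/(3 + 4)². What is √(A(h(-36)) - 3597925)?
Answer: I*√3597845 ≈ 1896.8*I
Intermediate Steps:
h(S) = -11/49 (h(S) = -11/(7²) = -11/49)
A(u) = 80 (A(u) = (⅕)*(-20)² = (⅕)*400 = 80)
√(A(h(-36)) - 3597925) = √(80 - 3597925) = √(-3597845) = I*√3597845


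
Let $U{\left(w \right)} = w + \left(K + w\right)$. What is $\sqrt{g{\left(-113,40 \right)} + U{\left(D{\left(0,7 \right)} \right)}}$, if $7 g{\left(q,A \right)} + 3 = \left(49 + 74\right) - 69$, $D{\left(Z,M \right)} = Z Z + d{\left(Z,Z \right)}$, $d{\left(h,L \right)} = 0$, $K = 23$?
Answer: $\frac{2 \sqrt{371}}{7} \approx 5.5032$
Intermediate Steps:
$D{\left(Z,M \right)} = Z^{2}$ ($D{\left(Z,M \right)} = Z Z + 0 = Z^{2} + 0 = Z^{2}$)
$g{\left(q,A \right)} = \frac{51}{7}$ ($g{\left(q,A \right)} = - \frac{3}{7} + \frac{\left(49 + 74\right) - 69}{7} = - \frac{3}{7} + \frac{123 - 69}{7} = - \frac{3}{7} + \frac{1}{7} \cdot 54 = - \frac{3}{7} + \frac{54}{7} = \frac{51}{7}$)
$U{\left(w \right)} = 23 + 2 w$ ($U{\left(w \right)} = w + \left(23 + w\right) = 23 + 2 w$)
$\sqrt{g{\left(-113,40 \right)} + U{\left(D{\left(0,7 \right)} \right)}} = \sqrt{\frac{51}{7} + \left(23 + 2 \cdot 0^{2}\right)} = \sqrt{\frac{51}{7} + \left(23 + 2 \cdot 0\right)} = \sqrt{\frac{51}{7} + \left(23 + 0\right)} = \sqrt{\frac{51}{7} + 23} = \sqrt{\frac{212}{7}} = \frac{2 \sqrt{371}}{7}$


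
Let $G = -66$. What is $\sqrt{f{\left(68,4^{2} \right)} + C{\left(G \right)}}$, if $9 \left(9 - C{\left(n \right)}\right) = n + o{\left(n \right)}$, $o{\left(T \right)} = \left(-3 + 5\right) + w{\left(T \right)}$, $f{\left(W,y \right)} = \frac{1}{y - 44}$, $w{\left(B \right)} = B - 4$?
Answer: $\frac{\sqrt{42077}}{42} \approx 4.884$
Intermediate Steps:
$w{\left(B \right)} = -4 + B$
$f{\left(W,y \right)} = \frac{1}{-44 + y}$
$o{\left(T \right)} = -2 + T$ ($o{\left(T \right)} = \left(-3 + 5\right) + \left(-4 + T\right) = 2 + \left(-4 + T\right) = -2 + T$)
$C{\left(n \right)} = \frac{83}{9} - \frac{2 n}{9}$ ($C{\left(n \right)} = 9 - \frac{n + \left(-2 + n\right)}{9} = 9 - \frac{-2 + 2 n}{9} = 9 - \left(- \frac{2}{9} + \frac{2 n}{9}\right) = \frac{83}{9} - \frac{2 n}{9}$)
$\sqrt{f{\left(68,4^{2} \right)} + C{\left(G \right)}} = \sqrt{\frac{1}{-44 + 4^{2}} + \left(\frac{83}{9} - - \frac{44}{3}\right)} = \sqrt{\frac{1}{-44 + 16} + \left(\frac{83}{9} + \frac{44}{3}\right)} = \sqrt{\frac{1}{-28} + \frac{215}{9}} = \sqrt{- \frac{1}{28} + \frac{215}{9}} = \sqrt{\frac{6011}{252}} = \frac{\sqrt{42077}}{42}$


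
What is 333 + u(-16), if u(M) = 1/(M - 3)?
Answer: 6326/19 ≈ 332.95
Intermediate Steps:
u(M) = 1/(-3 + M)
333 + u(-16) = 333 + 1/(-3 - 16) = 333 + 1/(-19) = 333 - 1/19 = 6326/19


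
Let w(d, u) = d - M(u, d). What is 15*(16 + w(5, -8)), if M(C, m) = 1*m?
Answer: 240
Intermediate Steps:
M(C, m) = m
w(d, u) = 0 (w(d, u) = d - d = 0)
15*(16 + w(5, -8)) = 15*(16 + 0) = 15*16 = 240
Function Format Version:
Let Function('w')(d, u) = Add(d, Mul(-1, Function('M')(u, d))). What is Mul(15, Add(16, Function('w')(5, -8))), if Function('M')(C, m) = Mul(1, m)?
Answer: 240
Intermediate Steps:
Function('M')(C, m) = m
Function('w')(d, u) = 0 (Function('w')(d, u) = Add(d, Mul(-1, d)) = 0)
Mul(15, Add(16, Function('w')(5, -8))) = Mul(15, Add(16, 0)) = Mul(15, 16) = 240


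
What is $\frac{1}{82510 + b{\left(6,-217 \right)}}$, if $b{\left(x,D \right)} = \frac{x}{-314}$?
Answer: $\frac{157}{12954067} \approx 1.212 \cdot 10^{-5}$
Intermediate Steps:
$b{\left(x,D \right)} = - \frac{x}{314}$ ($b{\left(x,D \right)} = x \left(- \frac{1}{314}\right) = - \frac{x}{314}$)
$\frac{1}{82510 + b{\left(6,-217 \right)}} = \frac{1}{82510 - \frac{3}{157}} = \frac{1}{\frac{12954067}{157}} = \frac{157}{12954067}$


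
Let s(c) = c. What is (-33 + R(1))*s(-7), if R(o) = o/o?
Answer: 224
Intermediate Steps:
R(o) = 1
(-33 + R(1))*s(-7) = (-33 + 1)*(-7) = -32*(-7) = 224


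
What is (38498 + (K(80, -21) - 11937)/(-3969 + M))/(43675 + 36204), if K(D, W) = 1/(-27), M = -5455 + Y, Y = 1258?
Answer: 4244219168/8805940839 ≈ 0.48197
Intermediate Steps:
M = -4197 (M = -5455 + 1258 = -4197)
K(D, W) = -1/27
(38498 + (K(80, -21) - 11937)/(-3969 + M))/(43675 + 36204) = (38498 + (-1/27 - 11937)/(-3969 - 4197))/(43675 + 36204) = (38498 - 322300/27/(-8166))/79879 = (38498 - 322300/27*(-1/8166))*(1/79879) = (38498 + 161150/110241)*(1/79879) = (4244219168/110241)*(1/79879) = 4244219168/8805940839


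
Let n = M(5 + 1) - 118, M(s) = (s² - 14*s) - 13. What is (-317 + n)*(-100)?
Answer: 49600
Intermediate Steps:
M(s) = -13 + s² - 14*s
n = -179 (n = (-13 + (5 + 1)² - 14*(5 + 1)) - 118 = (-13 + 6² - 14*6) - 118 = (-13 + 36 - 84) - 118 = -61 - 118 = -179)
(-317 + n)*(-100) = (-317 - 179)*(-100) = -496*(-100) = 49600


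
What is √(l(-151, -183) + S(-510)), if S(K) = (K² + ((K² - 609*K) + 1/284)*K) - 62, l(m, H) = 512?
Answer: I*√5863516817610/142 ≈ 17053.0*I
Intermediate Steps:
S(K) = -62 + K² + K*(1/284 + K² - 609*K) (S(K) = (K² + ((K² - 609*K) + 1/284)*K) - 62 = (K² + (1/284 + K² - 609*K)*K) - 62 = (K² + K*(1/284 + K² - 609*K)) - 62 = -62 + K² + K*(1/284 + K² - 609*K))
√(l(-151, -183) + S(-510)) = √(512 + (-62 + (-510)³ - 608*(-510)² + (1/284)*(-510))) = √(512 + (-62 - 132651000 - 608*260100 - 255/142)) = √(512 + (-62 - 132651000 - 158140800 - 255/142)) = √(512 - 41292444659/142) = √(-41292371955/142) = I*√5863516817610/142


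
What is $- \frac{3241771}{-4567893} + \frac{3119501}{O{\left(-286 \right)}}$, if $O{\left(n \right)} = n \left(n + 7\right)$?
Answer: $\frac{439643050199}{11045165274} \approx 39.804$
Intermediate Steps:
$O{\left(n \right)} = n \left(7 + n\right)$
$- \frac{3241771}{-4567893} + \frac{3119501}{O{\left(-286 \right)}} = - \frac{3241771}{-4567893} + \frac{3119501}{\left(-286\right) \left(7 - 286\right)} = \left(-3241771\right) \left(- \frac{1}{4567893}\right) + \frac{3119501}{\left(-286\right) \left(-279\right)} = \frac{3241771}{4567893} + \frac{3119501}{79794} = \frac{3241771}{4567893} + 3119501 \cdot \frac{1}{79794} = \frac{3241771}{4567893} + \frac{283591}{7254} = \frac{439643050199}{11045165274}$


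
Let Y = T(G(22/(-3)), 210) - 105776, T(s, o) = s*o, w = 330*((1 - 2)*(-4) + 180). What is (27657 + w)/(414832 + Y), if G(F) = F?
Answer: 88377/307516 ≈ 0.28739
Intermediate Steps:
w = 60720 (w = 330*(-1*(-4) + 180) = 330*(4 + 180) = 330*184 = 60720)
T(s, o) = o*s
Y = -107316 (Y = 210*(22/(-3)) - 105776 = 210*(22*(-1/3)) - 105776 = 210*(-22/3) - 105776 = -1540 - 105776 = -107316)
(27657 + w)/(414832 + Y) = (27657 + 60720)/(414832 - 107316) = 88377/307516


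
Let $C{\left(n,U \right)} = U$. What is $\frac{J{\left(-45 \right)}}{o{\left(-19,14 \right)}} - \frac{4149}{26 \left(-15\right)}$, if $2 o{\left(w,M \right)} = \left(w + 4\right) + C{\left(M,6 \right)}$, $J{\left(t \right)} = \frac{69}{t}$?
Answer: $\frac{38537}{3510} \approx 10.979$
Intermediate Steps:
$o{\left(w,M \right)} = 5 + \frac{w}{2}$ ($o{\left(w,M \right)} = \frac{\left(w + 4\right) + 6}{2} = \frac{\left(4 + w\right) + 6}{2} = \frac{10 + w}{2} = 5 + \frac{w}{2}$)
$\frac{J{\left(-45 \right)}}{o{\left(-19,14 \right)}} - \frac{4149}{26 \left(-15\right)} = \frac{69 \frac{1}{-45}}{5 + \frac{1}{2} \left(-19\right)} - \frac{4149}{26 \left(-15\right)} = \frac{69 \left(- \frac{1}{45}\right)}{5 - \frac{19}{2}} - \frac{4149}{-390} = - \frac{23}{15 \left(- \frac{9}{2}\right)} - - \frac{1383}{130} = \left(- \frac{23}{15}\right) \left(- \frac{2}{9}\right) + \frac{1383}{130} = \frac{46}{135} + \frac{1383}{130} = \frac{38537}{3510}$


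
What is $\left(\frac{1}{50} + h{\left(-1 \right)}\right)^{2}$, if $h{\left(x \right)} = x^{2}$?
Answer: $\frac{2601}{2500} \approx 1.0404$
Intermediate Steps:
$\left(\frac{1}{50} + h{\left(-1 \right)}\right)^{2} = \left(\frac{1}{50} + \left(-1\right)^{2}\right)^{2} = \left(\frac{1}{50} + 1\right)^{2} = \left(\frac{51}{50}\right)^{2} = \frac{2601}{2500}$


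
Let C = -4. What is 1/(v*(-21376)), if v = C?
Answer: 1/85504 ≈ 1.1695e-5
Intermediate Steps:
v = -4
1/(v*(-21376)) = 1/(-4*(-21376)) = 1/85504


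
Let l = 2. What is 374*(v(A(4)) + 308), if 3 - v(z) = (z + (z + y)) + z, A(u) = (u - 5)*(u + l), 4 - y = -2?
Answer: 120802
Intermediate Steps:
y = 6 (y = 4 - 1*(-2) = 4 + 2 = 6)
A(u) = (-5 + u)*(2 + u) (A(u) = (u - 5)*(u + 2) = (-5 + u)*(2 + u))
v(z) = -3 - 3*z (v(z) = 3 - ((z + (z + 6)) + z) = 3 - ((z + (6 + z)) + z) = 3 - ((6 + 2*z) + z) = 3 - (6 + 3*z) = 3 + (-6 - 3*z) = -3 - 3*z)
374*(v(A(4)) + 308) = 374*((-3 - 3*(-10 + 4² - 3*4)) + 308) = 374*((-3 - 3*(-10 + 16 - 12)) + 308) = 374*((-3 - 3*(-6)) + 308) = 374*((-3 + 18) + 308) = 374*(15 + 308) = 374*323 = 120802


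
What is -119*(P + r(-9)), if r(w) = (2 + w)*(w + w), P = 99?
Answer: -26775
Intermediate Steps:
r(w) = 2*w*(2 + w) (r(w) = (2 + w)*(2*w) = 2*w*(2 + w))
-119*(P + r(-9)) = -119*(99 + 2*(-9)*(2 - 9)) = -119*(99 + 2*(-9)*(-7)) = -119*(99 + 126) = -119*225 = -26775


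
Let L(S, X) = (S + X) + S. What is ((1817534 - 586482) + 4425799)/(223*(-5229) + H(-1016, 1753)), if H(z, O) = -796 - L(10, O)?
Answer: -5656851/1168636 ≈ -4.8406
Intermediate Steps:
L(S, X) = X + 2*S
H(z, O) = -816 - O (H(z, O) = -796 - (O + 2*10) = -796 - (O + 20) = -796 - (20 + O) = -796 + (-20 - O) = -816 - O)
((1817534 - 586482) + 4425799)/(223*(-5229) + H(-1016, 1753)) = ((1817534 - 586482) + 4425799)/(223*(-5229) + (-816 - 1*1753)) = (1231052 + 4425799)/(-1166067 + (-816 - 1753)) = 5656851/(-1166067 - 2569) = 5656851/(-1168636) = 5656851*(-1/1168636) = -5656851/1168636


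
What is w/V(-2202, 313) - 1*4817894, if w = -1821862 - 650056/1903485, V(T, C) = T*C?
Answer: -3160371362131982107/655965676305 ≈ -4.8179e+6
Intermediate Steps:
V(T, C) = C*T
w = -3467887639126/1903485 (w = -1821862 - 650056/1903485 = -3467887639126/1903485 ≈ -1.8219e+6)
w/V(-2202, 313) - 1*4817894 = -3467887639126/(1903485*(313*(-2202))) - 1*4817894 = -3467887639126/1903485/(-689226) - 4817894 = -3467887639126/1903485*(-1/689226) - 4817894 = 1733943819563/655965676305 - 4817894 = -3160371362131982107/655965676305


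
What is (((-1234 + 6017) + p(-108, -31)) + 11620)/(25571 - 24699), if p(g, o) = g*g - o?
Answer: 14049/436 ≈ 32.222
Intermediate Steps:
p(g, o) = g**2 - o
(((-1234 + 6017) + p(-108, -31)) + 11620)/(25571 - 24699) = (((-1234 + 6017) + ((-108)**2 - 1*(-31))) + 11620)/(25571 - 24699) = ((4783 + (11664 + 31)) + 11620)/872 = ((4783 + 11695) + 11620)*(1/872) = (16478 + 11620)*(1/872) = 28098*(1/872) = 14049/436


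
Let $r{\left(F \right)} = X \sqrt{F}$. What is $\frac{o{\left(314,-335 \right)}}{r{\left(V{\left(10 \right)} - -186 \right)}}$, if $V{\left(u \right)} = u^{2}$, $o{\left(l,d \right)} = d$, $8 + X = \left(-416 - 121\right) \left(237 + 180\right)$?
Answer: $\frac{335 \sqrt{286}}{64045982} \approx 8.8458 \cdot 10^{-5}$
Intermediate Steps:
$X = -223937$ ($X = -8 + \left(-416 - 121\right) \left(237 + 180\right) = -8 - 223929 = -223937$)
$r{\left(F \right)} = - 223937 \sqrt{F}$
$\frac{o{\left(314,-335 \right)}}{r{\left(V{\left(10 \right)} - -186 \right)}} = - \frac{335}{\left(-223937\right) \sqrt{10^{2} - -186}} = - \frac{335}{\left(-223937\right) \sqrt{100 + 186}} = - \frac{335}{\left(-223937\right) \sqrt{286}} = - 335 \left(- \frac{\sqrt{286}}{64045982}\right) = \frac{335 \sqrt{286}}{64045982}$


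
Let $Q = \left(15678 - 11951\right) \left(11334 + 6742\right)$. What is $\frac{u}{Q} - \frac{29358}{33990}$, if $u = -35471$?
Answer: $- \frac{329838693251}{381646812580} \approx -0.86425$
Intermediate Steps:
$Q = 67369252$ ($Q = 3727 \cdot 18076 = 67369252$)
$\frac{u}{Q} - \frac{29358}{33990} = - \frac{35471}{67369252} - \frac{29358}{33990} = \left(-35471\right) \frac{1}{67369252} - \frac{4893}{5665} = - \frac{35471}{67369252} - \frac{4893}{5665} = - \frac{329838693251}{381646812580}$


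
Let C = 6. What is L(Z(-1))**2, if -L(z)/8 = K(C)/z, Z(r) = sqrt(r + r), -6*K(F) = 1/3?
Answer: -8/81 ≈ -0.098765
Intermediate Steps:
K(F) = -1/18 (K(F) = -1/6/3 = -1/6*1/3 = -1/18)
Z(r) = sqrt(2)*sqrt(r) (Z(r) = sqrt(2*r) = sqrt(2)*sqrt(r))
L(z) = 4/(9*z) (L(z) = -(-4)/(9*z) = 4/(9*z))
L(Z(-1))**2 = (4/(9*((sqrt(2)*sqrt(-1)))))**2 = (4/(9*((sqrt(2)*I))))**2 = (4/(9*((I*sqrt(2)))))**2 = (4*(-I*sqrt(2)/2)/9)**2 = (-2*I*sqrt(2)/9)**2 = -8/81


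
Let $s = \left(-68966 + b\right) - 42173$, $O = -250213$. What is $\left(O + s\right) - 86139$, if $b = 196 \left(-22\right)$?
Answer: $-451803$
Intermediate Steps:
$b = -4312$
$s = -115451$ ($s = \left(-68966 - 4312\right) - 42173 = -73278 - 42173 = -115451$)
$\left(O + s\right) - 86139 = \left(-250213 - 115451\right) - 86139 = -365664 - 86139 = -451803$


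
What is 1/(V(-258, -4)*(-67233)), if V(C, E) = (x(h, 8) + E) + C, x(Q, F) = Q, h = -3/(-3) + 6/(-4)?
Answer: 2/35297325 ≈ 5.6662e-8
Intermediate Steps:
h = -½ (h = -3*(-⅓) + 6*(-¼) = 1 - 3/2 = -½ ≈ -0.50000)
V(C, E) = -½ + C + E (V(C, E) = (-½ + E) + C = -½ + C + E)
1/(V(-258, -4)*(-67233)) = 1/(-½ - 258 - 4*(-67233)) = -1/67233/(-525/2) = -2/525*(-1/67233) = 2/35297325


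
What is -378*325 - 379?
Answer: -123229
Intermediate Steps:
-378*325 - 379 = -122850 - 379 = -123229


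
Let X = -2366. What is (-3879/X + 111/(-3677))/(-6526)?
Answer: -14000457/56774777332 ≈ -0.00024660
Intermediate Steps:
(-3879/X + 111/(-3677))/(-6526) = (-3879/(-2366) + 111/(-3677))/(-6526) = (-3879*(-1/2366) + 111*(-1/3677))*(-1/6526) = (3879/2366 - 111/3677)*(-1/6526) = (14000457/8699782)*(-1/6526) = -14000457/56774777332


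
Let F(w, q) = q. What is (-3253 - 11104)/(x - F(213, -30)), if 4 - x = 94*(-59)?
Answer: -14357/5580 ≈ -2.5729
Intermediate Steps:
x = 5550 (x = 4 - 94*(-59) = 4 - 1*(-5546) = 4 + 5546 = 5550)
(-3253 - 11104)/(x - F(213, -30)) = (-3253 - 11104)/(5550 - 1*(-30)) = -14357/(5550 + 30) = -14357/5580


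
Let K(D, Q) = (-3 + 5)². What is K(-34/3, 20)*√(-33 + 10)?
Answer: 4*I*√23 ≈ 19.183*I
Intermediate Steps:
K(D, Q) = 4 (K(D, Q) = 2² = 4)
K(-34/3, 20)*√(-33 + 10) = 4*√(-33 + 10) = 4*√(-23) = 4*(I*√23) = 4*I*√23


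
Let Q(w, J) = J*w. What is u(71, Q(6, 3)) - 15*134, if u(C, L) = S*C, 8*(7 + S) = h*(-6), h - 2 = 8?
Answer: -6079/2 ≈ -3039.5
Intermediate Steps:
h = 10 (h = 2 + 8 = 10)
S = -29/2 (S = -7 + (10*(-6))/8 = -7 + (1/8)*(-60) = -7 - 15/2 = -29/2 ≈ -14.500)
u(C, L) = -29*C/2
u(71, Q(6, 3)) - 15*134 = -29/2*71 - 15*134 = -2059/2 - 1*2010 = -2059/2 - 2010 = -6079/2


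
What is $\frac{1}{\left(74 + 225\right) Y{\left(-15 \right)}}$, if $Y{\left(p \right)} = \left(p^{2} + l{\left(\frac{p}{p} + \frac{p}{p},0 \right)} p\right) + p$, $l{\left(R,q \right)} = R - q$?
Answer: $\frac{1}{53820} \approx 1.858 \cdot 10^{-5}$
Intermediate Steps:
$Y{\left(p \right)} = p^{2} + 3 p$ ($Y{\left(p \right)} = \left(p^{2} + \left(\left(\frac{p}{p} + \frac{p}{p}\right) - 0\right) p\right) + p = \left(p^{2} + \left(\left(1 + 1\right) + 0\right) p\right) + p = \left(p^{2} + \left(2 + 0\right) p\right) + p = \left(p^{2} + 2 p\right) + p = p^{2} + 3 p$)
$\frac{1}{\left(74 + 225\right) Y{\left(-15 \right)}} = \frac{1}{\left(74 + 225\right) \left(- 15 \left(3 - 15\right)\right)} = \frac{1}{299 \left(\left(-15\right) \left(-12\right)\right)} = \frac{1}{299 \cdot 180} = \frac{1}{299} \cdot \frac{1}{180} = \frac{1}{53820}$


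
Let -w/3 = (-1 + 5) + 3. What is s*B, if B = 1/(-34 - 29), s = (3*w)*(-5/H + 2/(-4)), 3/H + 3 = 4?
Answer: -13/6 ≈ -2.1667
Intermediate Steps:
H = 3 (H = 3/(-3 + 4) = 3/1 = 3*1 = 3)
w = -21 (w = -3*((-1 + 5) + 3) = -3*(4 + 3) = -3*7 = -21)
s = 273/2 (s = (3*(-21))*(-5/3 + 2/(-4)) = -63*(-5*⅓ + 2*(-¼)) = -63*(-5/3 - ½) = -63*(-13/6) = 273/2 ≈ 136.50)
B = -1/63 (B = 1/(-63) = -1/63 ≈ -0.015873)
s*B = (273/2)*(-1/63) = -13/6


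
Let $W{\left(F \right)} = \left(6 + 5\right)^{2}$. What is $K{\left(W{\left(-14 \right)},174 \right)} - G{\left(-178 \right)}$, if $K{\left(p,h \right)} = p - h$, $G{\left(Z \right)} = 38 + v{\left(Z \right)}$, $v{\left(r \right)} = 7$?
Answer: $-98$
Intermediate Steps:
$W{\left(F \right)} = 121$ ($W{\left(F \right)} = 11^{2} = 121$)
$G{\left(Z \right)} = 45$ ($G{\left(Z \right)} = 38 + 7 = 45$)
$K{\left(W{\left(-14 \right)},174 \right)} - G{\left(-178 \right)} = \left(121 - 174\right) - 45 = -53 - 45 = -98$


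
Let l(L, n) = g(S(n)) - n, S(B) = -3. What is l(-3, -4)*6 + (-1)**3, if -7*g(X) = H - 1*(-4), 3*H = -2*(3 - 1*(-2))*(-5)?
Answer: 37/7 ≈ 5.2857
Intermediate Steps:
H = 50/3 (H = (-2*(3 - 1*(-2))*(-5))/3 = (-2*(3 + 2)*(-5))/3 = (-2*5*(-5))/3 = (-10*(-5))/3 = (1/3)*50 = 50/3 ≈ 16.667)
g(X) = -62/21 (g(X) = -(50/3 - 1*(-4))/7 = -(50/3 + 4)/7 = -1/7*62/3 = -62/21)
l(L, n) = -62/21 - n
l(-3, -4)*6 + (-1)**3 = (-62/21 - 1*(-4))*6 + (-1)**3 = (-62/21 + 4)*6 - 1 = (22/21)*6 - 1 = 44/7 - 1 = 37/7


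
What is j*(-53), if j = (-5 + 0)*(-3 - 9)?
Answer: -3180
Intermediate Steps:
j = 60 (j = -5*(-12) = 60)
j*(-53) = 60*(-53) = -3180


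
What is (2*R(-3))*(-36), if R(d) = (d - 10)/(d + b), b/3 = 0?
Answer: -312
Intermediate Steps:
b = 0 (b = 3*0 = 0)
R(d) = (-10 + d)/d (R(d) = (d - 10)/(d + 0) = (-10 + d)/d)
(2*R(-3))*(-36) = (2*((-10 - 3)/(-3)))*(-36) = (2*(-⅓*(-13)))*(-36) = (2*(13/3))*(-36) = (26/3)*(-36) = -312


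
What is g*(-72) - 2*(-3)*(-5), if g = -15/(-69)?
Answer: -1050/23 ≈ -45.652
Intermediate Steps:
g = 5/23 (g = -15*(-1/69) = 5/23 ≈ 0.21739)
g*(-72) - 2*(-3)*(-5) = (5/23)*(-72) - 2*(-3)*(-5) = -360/23 + 6*(-5) = -360/23 - 30 = -1050/23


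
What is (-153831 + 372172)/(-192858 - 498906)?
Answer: -218341/691764 ≈ -0.31563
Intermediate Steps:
(-153831 + 372172)/(-192858 - 498906) = 218341/(-691764) = 218341*(-1/691764) = -218341/691764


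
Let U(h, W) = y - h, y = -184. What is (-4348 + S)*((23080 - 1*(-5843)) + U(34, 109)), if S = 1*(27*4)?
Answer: -121709200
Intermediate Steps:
S = 108 (S = 1*108 = 108)
U(h, W) = -184 - h
(-4348 + S)*((23080 - 1*(-5843)) + U(34, 109)) = (-4348 + 108)*((23080 - 1*(-5843)) + (-184 - 1*34)) = -4240*((23080 + 5843) + (-184 - 34)) = -4240*(28923 - 218) = -4240*28705 = -121709200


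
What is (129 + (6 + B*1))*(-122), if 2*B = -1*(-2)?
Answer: -16592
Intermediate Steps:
B = 1 (B = (-1*(-2))/2 = (½)*2 = 1)
(129 + (6 + B*1))*(-122) = (129 + (6 + 1*1))*(-122) = (129 + (6 + 1))*(-122) = (129 + 7)*(-122) = 136*(-122) = -16592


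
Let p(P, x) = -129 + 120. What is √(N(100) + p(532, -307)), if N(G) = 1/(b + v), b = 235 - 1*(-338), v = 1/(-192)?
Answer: I*√108908579145/110015 ≈ 2.9997*I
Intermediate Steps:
v = -1/192 ≈ -0.0052083
p(P, x) = -9
b = 573 (b = 235 + 338 = 573)
N(G) = 192/110015 (N(G) = 1/(573 - 1/192) = 1/(110015/192) = 192/110015)
√(N(100) + p(532, -307)) = √(192/110015 - 9) = √(-989943/110015) = I*√108908579145/110015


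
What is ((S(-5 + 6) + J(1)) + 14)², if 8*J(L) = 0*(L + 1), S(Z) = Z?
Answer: 225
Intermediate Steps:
J(L) = 0 (J(L) = (0*(L + 1))/8 = (0*(1 + L))/8 = (⅛)*0 = 0)
((S(-5 + 6) + J(1)) + 14)² = (((-5 + 6) + 0) + 14)² = ((1 + 0) + 14)² = (1 + 14)² = 15² = 225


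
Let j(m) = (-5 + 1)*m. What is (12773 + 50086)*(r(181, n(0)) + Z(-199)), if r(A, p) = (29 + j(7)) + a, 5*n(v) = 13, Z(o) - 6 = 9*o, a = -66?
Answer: -116289150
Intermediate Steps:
Z(o) = 6 + 9*o
n(v) = 13/5 (n(v) = (⅕)*13 = 13/5)
j(m) = -4*m
r(A, p) = -65 (r(A, p) = (29 - 4*7) - 66 = (29 - 28) - 66 = 1 - 66 = -65)
(12773 + 50086)*(r(181, n(0)) + Z(-199)) = (12773 + 50086)*(-65 + (6 + 9*(-199))) = 62859*(-65 + (6 - 1791)) = 62859*(-65 - 1785) = 62859*(-1850) = -116289150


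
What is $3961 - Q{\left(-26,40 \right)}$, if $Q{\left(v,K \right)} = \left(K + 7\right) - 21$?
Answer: $3935$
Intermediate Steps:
$Q{\left(v,K \right)} = -14 + K$ ($Q{\left(v,K \right)} = \left(7 + K\right) - 21 = -14 + K$)
$3961 - Q{\left(-26,40 \right)} = 3961 - \left(-14 + 40\right) = 3961 - 26 = 3935$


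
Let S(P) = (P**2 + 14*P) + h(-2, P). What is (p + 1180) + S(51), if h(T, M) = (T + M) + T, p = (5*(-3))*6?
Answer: 4452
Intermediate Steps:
p = -90 (p = -15*6 = -90)
h(T, M) = M + 2*T (h(T, M) = (M + T) + T = M + 2*T)
S(P) = -4 + P**2 + 15*P (S(P) = (P**2 + 14*P) + (P + 2*(-2)) = (P**2 + 14*P) + (P - 4) = (P**2 + 14*P) + (-4 + P) = -4 + P**2 + 15*P)
(p + 1180) + S(51) = (-90 + 1180) + (-4 + 51**2 + 15*51) = 1090 + (-4 + 2601 + 765) = 1090 + 3362 = 4452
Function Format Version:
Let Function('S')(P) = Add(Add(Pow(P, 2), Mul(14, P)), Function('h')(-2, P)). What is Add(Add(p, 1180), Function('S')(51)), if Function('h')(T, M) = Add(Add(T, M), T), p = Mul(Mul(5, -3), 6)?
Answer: 4452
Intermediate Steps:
p = -90 (p = Mul(-15, 6) = -90)
Function('h')(T, M) = Add(M, Mul(2, T)) (Function('h')(T, M) = Add(Add(M, T), T) = Add(M, Mul(2, T)))
Function('S')(P) = Add(-4, Pow(P, 2), Mul(15, P)) (Function('S')(P) = Add(Add(Pow(P, 2), Mul(14, P)), Add(P, Mul(2, -2))) = Add(Add(Pow(P, 2), Mul(14, P)), Add(P, -4)) = Add(Add(Pow(P, 2), Mul(14, P)), Add(-4, P)) = Add(-4, Pow(P, 2), Mul(15, P)))
Add(Add(p, 1180), Function('S')(51)) = Add(Add(-90, 1180), Add(-4, Pow(51, 2), Mul(15, 51))) = Add(1090, Add(-4, 2601, 765)) = Add(1090, 3362) = 4452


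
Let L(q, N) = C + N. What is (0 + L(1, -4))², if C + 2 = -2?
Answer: 64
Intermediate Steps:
C = -4 (C = -2 - 2 = -4)
L(q, N) = -4 + N
(0 + L(1, -4))² = (0 + (-4 - 4))² = (0 - 8)² = (-8)² = 64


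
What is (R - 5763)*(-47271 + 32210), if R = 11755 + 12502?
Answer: -278538134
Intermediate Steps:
R = 24257
(R - 5763)*(-47271 + 32210) = (24257 - 5763)*(-47271 + 32210) = 18494*(-15061) = -278538134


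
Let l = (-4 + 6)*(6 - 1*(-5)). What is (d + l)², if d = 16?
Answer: 1444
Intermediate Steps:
l = 22 (l = 2*(6 + 5) = 2*11 = 22)
(d + l)² = (16 + 22)² = 38² = 1444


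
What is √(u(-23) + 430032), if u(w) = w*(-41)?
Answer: 5*√17239 ≈ 656.49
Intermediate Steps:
u(w) = -41*w
√(u(-23) + 430032) = √(-41*(-23) + 430032) = √(943 + 430032) = √430975 = 5*√17239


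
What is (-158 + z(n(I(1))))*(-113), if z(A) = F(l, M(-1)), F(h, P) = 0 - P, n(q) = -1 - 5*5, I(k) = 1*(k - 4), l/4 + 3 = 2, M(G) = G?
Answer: 17741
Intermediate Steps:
l = -4 (l = -12 + 4*2 = -12 + 8 = -4)
I(k) = -4 + k (I(k) = 1*(-4 + k) = -4 + k)
n(q) = -26 (n(q) = -1 - 25 = -26)
F(h, P) = -P
z(A) = 1 (z(A) = -1*(-1) = 1)
(-158 + z(n(I(1))))*(-113) = (-158 + 1)*(-113) = -157*(-113) = 17741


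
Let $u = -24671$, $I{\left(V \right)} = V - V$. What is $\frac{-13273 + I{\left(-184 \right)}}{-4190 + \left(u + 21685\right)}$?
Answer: $\frac{1021}{552} \approx 1.8496$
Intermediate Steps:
$I{\left(V \right)} = 0$
$\frac{-13273 + I{\left(-184 \right)}}{-4190 + \left(u + 21685\right)} = \frac{-13273 + 0}{-4190 + \left(-24671 + 21685\right)} = - \frac{13273}{-4190 - 2986} = - \frac{13273}{-7176} = \left(-13273\right) \left(- \frac{1}{7176}\right) = \frac{1021}{552}$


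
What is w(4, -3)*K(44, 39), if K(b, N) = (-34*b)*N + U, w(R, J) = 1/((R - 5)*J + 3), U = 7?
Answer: -58337/6 ≈ -9722.8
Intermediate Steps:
w(R, J) = 1/(3 + J*(-5 + R)) (w(R, J) = 1/((-5 + R)*J + 3) = 1/(J*(-5 + R) + 3) = 1/(3 + J*(-5 + R)))
K(b, N) = 7 - 34*N*b (K(b, N) = (-34*b)*N + 7 = -34*N*b + 7 = 7 - 34*N*b)
w(4, -3)*K(44, 39) = (7 - 34*39*44)/(3 - 5*(-3) - 3*4) = (7 - 58344)/(3 + 15 - 12) = -58337/6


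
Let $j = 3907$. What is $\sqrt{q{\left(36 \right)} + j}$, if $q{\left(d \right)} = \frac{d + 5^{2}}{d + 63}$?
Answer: $\frac{\sqrt{4255394}}{33} \approx 62.511$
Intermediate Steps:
$q{\left(d \right)} = \frac{25 + d}{63 + d}$ ($q{\left(d \right)} = \frac{d + 25}{63 + d} = \frac{25 + d}{63 + d}$)
$\sqrt{q{\left(36 \right)} + j} = \sqrt{\frac{25 + 36}{63 + 36} + 3907} = \sqrt{\frac{1}{99} \cdot 61 + 3907} = \sqrt{\frac{61}{99} + 3907} = \sqrt{\frac{386854}{99}} = \frac{\sqrt{4255394}}{33}$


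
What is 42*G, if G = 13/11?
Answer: 546/11 ≈ 49.636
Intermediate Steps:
G = 13/11 (G = 13*(1/11) = 13/11 ≈ 1.1818)
42*G = 42*(13/11) = 546/11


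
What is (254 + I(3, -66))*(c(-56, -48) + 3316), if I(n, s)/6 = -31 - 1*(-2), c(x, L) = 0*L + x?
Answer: 260800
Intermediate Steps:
c(x, L) = x (c(x, L) = 0 + x = x)
I(n, s) = -174 (I(n, s) = 6*(-31 - 1*(-2)) = 6*(-31 + 2) = 6*(-29) = -174)
(254 + I(3, -66))*(c(-56, -48) + 3316) = (254 - 174)*(-56 + 3316) = 80*3260 = 260800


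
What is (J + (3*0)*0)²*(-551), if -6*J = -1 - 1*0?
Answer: -551/36 ≈ -15.306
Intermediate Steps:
J = ⅙ (J = -(-1 - 1*0)/6 = -(-1 + 0)/6 = -⅙*(-1) = ⅙ ≈ 0.16667)
(J + (3*0)*0)²*(-551) = (⅙ + (3*0)*0)²*(-551) = (⅙ + 0*0)²*(-551) = (⅙ + 0)²*(-551) = (⅙)²*(-551) = (1/36)*(-551) = -551/36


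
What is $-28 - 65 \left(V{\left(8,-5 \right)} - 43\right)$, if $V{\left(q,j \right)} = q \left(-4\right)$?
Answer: $4847$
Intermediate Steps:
$V{\left(q,j \right)} = - 4 q$
$-28 - 65 \left(V{\left(8,-5 \right)} - 43\right) = -28 - 65 \left(\left(-4\right) 8 - 43\right) = -28 - 65 \left(-32 - 43\right) = -28 - -4875 = -28 + 4875 = 4847$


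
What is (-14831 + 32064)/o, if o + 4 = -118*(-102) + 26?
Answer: 17233/12058 ≈ 1.4292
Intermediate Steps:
o = 12058 (o = -4 + (-118*(-102) + 26) = -4 + (12036 + 26) = -4 + 12062 = 12058)
(-14831 + 32064)/o = (-14831 + 32064)/12058 = 17233*(1/12058) = 17233/12058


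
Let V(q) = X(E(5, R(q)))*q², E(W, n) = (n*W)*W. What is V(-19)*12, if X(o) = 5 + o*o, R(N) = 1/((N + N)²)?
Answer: 31278915/1444 ≈ 21661.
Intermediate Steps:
R(N) = 1/(4*N²) (R(N) = 1/((2*N)²) = 1/(4*N²))
E(W, n) = n*W² (E(W, n) = (W*n)*W = n*W²)
X(o) = 5 + o²
V(q) = q²*(5 + 625/(16*q⁴)) (V(q) = (5 + ((1/(4*q²))*5²)²)*q² = (5 + ((1/(4*q²))*25)²)*q² = (5 + (25/(4*q²))²)*q² = (5 + 625/(16*q⁴))*q² = q²*(5 + 625/(16*q⁴)))
V(-19)*12 = ((5/16)*(125 + 16*(-19)⁴)/(-19)²)*12 = ((5/16)*(1/361)*(125 + 16*130321))*12 = ((5/16)*(1/361)*(125 + 2085136))*12 = ((5/16)*(1/361)*2085261)*12 = (10426305/5776)*12 = 31278915/1444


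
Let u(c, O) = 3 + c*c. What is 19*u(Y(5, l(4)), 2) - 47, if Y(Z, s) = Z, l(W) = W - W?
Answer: 485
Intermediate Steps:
l(W) = 0
u(c, O) = 3 + c²
19*u(Y(5, l(4)), 2) - 47 = 19*(3 + 5²) - 47 = 19*(3 + 25) - 47 = 19*28 - 47 = 532 - 47 = 485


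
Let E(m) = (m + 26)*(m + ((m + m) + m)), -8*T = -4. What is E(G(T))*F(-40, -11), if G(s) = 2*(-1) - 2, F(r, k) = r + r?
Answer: 28160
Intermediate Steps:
F(r, k) = 2*r
T = ½ (T = -⅛*(-4) = ½ ≈ 0.50000)
G(s) = -4 (G(s) = -2 - 2 = -4)
E(m) = 4*m*(26 + m) (E(m) = (26 + m)*(m + (2*m + m)) = (26 + m)*(m + 3*m) = (26 + m)*(4*m) = 4*m*(26 + m))
E(G(T))*F(-40, -11) = (4*(-4)*(26 - 4))*(2*(-40)) = (4*(-4)*22)*(-80) = -352*(-80) = 28160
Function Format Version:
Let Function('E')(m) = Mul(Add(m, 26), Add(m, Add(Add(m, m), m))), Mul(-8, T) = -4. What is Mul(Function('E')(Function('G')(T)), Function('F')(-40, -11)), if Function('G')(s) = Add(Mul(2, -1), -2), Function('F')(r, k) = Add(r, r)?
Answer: 28160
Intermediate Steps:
Function('F')(r, k) = Mul(2, r)
T = Rational(1, 2) (T = Mul(Rational(-1, 8), -4) = Rational(1, 2) ≈ 0.50000)
Function('G')(s) = -4 (Function('G')(s) = Add(-2, -2) = -4)
Function('E')(m) = Mul(4, m, Add(26, m)) (Function('E')(m) = Mul(Add(26, m), Add(m, Add(Mul(2, m), m))) = Mul(Add(26, m), Add(m, Mul(3, m))) = Mul(Add(26, m), Mul(4, m)) = Mul(4, m, Add(26, m)))
Mul(Function('E')(Function('G')(T)), Function('F')(-40, -11)) = Mul(Mul(4, -4, Add(26, -4)), Mul(2, -40)) = Mul(Mul(4, -4, 22), -80) = Mul(-352, -80) = 28160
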